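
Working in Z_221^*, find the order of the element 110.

24

The order of 110 must divide φ(221) = φ(13·17) = (13−1)·(17−1) = 12·16 = 192 = 2^6 · 3.
Divisors of 192: 1, 2, 3, 4, 6, 8, 12, 16, 24, 32, 48, 64, 96, 192.
Compute 110^d (mod 221) for the divisors d until we hit 1:
110^1 ≡ 110 (mod 221)
110^2 ≡ 166 (mod 221)
110^3 ≡ 138 (mod 221)
110^4 ≡ 152 (mod 221)
110^6 ≡ 38 (mod 221)
110^8 ≡ 120 (mod 221)
110^12 ≡ 118 (mod 221)
110^16 ≡ 35 (mod 221)
110^24 ≡ 1 (mod 221) ✓
So ord_221(110) = 24.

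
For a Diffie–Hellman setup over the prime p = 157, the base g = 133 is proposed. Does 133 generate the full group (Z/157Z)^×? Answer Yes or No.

Yes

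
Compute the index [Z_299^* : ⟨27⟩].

24

ord(27) | φ(299) = φ(13·23) = (13−1)·(23−1) = 12·22 = 264 = 2^3 · 3 · 11.
Divisors of 264: 1, 2, 3, 4, 6, 8, 11, 12, 22, 24, 33, 44, 66, 88, 132, 264.
Compute 27^d (mod 299) for the divisors d until we hit 1:
27^1 ≡ 27 (mod 299)
27^2 ≡ 131 (mod 299)
27^3 ≡ 248 (mod 299)
27^4 ≡ 118 (mod 299)
27^6 ≡ 209 (mod 299)
27^8 ≡ 170 (mod 299)
27^11 ≡ 1 (mod 299) ✓
So ord_299(27) = 11, hence |⟨27⟩| = 11.
The index is φ(299) / ord(27) = 264 / 11 = 24.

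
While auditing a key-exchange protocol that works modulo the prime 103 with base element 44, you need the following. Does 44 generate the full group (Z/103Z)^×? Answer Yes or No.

φ(103) = 103 − 1 = 102 = 2 · 3 · 17.
Test 44^(102/q) mod 103 for each prime factor q of 102:
44^51 ≡ 102 (mod 103)  [q = 2: ≢ 1 ✓]
44^34 ≡ 46 (mod 103)  [q = 3: ≢ 1 ✓]
44^6 ≡ 9 (mod 103)  [q = 17: ≢ 1 ✓]
All checks pass, so 44 has order 102 and is a primitive root modulo 103.

Yes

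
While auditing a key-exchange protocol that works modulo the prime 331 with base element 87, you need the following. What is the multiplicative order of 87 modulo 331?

165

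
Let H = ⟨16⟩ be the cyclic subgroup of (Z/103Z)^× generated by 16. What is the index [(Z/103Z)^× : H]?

The order of 16 must divide φ(103) = 103 − 1 = 102 = 2 · 3 · 17.
Divisors of 102: 1, 2, 3, 6, 17, 34, 51, 102.
Test each divisor d:
16^1 ≡ 16 (mod 103)
16^2 ≡ 50 (mod 103)
16^3 ≡ 79 (mod 103)
16^6 ≡ 61 (mod 103)
16^17 ≡ 56 (mod 103)
16^34 ≡ 46 (mod 103)
16^51 ≡ 1 (mod 103) ✓
Thus |⟨16⟩| = ord(16) = 51.
[(Z/103Z)^× : ⟨16⟩] = 102/51 = 2.

2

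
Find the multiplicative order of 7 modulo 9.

3

By Lagrange's theorem, ord_9(7) divides φ(9) = φ(3^2) = 3·(3−1) = 6 = 2 · 3.
Divisors of 6: 1, 2, 3, 6.
Check 7^d mod 9 for each divisor in increasing order:
7^1 ≡ 7 (mod 9)
7^2 ≡ 4 (mod 9)
7^3 ≡ 1 (mod 9) ✓
The smallest such exponent is 3, so the order of 7 is 3.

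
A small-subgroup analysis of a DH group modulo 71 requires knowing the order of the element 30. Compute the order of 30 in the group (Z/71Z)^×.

7

ord(30) | φ(71) = 71 − 1 = 70 = 2 · 5 · 7.
Divisors of 70: 1, 2, 5, 7, 10, 14, 35, 70.
Evaluate successive powers at the divisors of 70:
30^1 ≡ 30 (mod 71)
30^2 ≡ 48 (mod 71)
30^5 ≡ 37 (mod 71)
30^7 ≡ 1 (mod 71) ✓
Therefore the multiplicative order of 30 modulo 71 is 7.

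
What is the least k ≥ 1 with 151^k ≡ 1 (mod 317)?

316

The order of 151 must divide φ(317) = 317 − 1 = 316 = 2^2 · 79.
Divisors of 316: 1, 2, 4, 79, 158, 316.
Evaluate successive powers at the divisors of 316:
151^1 ≡ 151
151^2 ≡ 294
151^4 ≡ 212
151^79 ≡ 203
151^158 ≡ 316
151^316 ≡ 1
Therefore the multiplicative order of 151 modulo 317 is 316.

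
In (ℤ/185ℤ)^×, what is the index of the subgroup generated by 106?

4

Since 106 ∈ (Z/185Z)^×, its order divides φ(185) = φ(5·37) = (5−1)·(37−1) = 4·36 = 144 = 2^4 · 3^2.
Divisors of 144: 1, 2, 3, 4, 6, 8, 9, 12, 16, 18, 24, 36, 48, 72, 144.
Evaluate successive powers at the divisors of 144:
106^1 ≡ 106 (mod 185)
106^2 ≡ 136 (mod 185)
106^3 ≡ 171 (mod 185)
106^4 ≡ 181 (mod 185)
106^6 ≡ 11 (mod 185)
106^8 ≡ 16 (mod 185)
106^9 ≡ 31 (mod 185)
106^12 ≡ 121 (mod 185)
106^16 ≡ 71 (mod 185)
106^18 ≡ 36 (mod 185)
106^24 ≡ 26 (mod 185)
106^36 ≡ 1 (mod 185) ✓
The order of 106 is 36, so the subgroup it generates has 36 elements.
[(Z/185Z)^× : ⟨106⟩] = 144/36 = 4.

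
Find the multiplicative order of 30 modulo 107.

53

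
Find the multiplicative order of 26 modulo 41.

40

ord(26) | φ(41) = 41 − 1 = 40 = 2^3 · 5.
Divisors of 40: 1, 2, 4, 5, 8, 10, 20, 40.
Check 26^d mod 41 for each divisor in increasing order:
26^1 ≡ 26 (mod 41)
26^2 ≡ 20 (mod 41)
26^4 ≡ 31 (mod 41)
26^5 ≡ 27 (mod 41)
26^8 ≡ 18 (mod 41)
26^10 ≡ 32 (mod 41)
26^20 ≡ 40 (mod 41)
26^40 ≡ 1 (mod 41) ✓
So ord_41(26) = 40.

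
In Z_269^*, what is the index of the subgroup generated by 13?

2

By Lagrange's theorem, ord_269(13) divides φ(269) = 269 − 1 = 268 = 2^2 · 67.
Divisors of 268: 1, 2, 4, 67, 134, 268.
Check 13^d mod 269 for each divisor in increasing order:
13^1 ≡ 13
13^2 ≡ 169
13^4 ≡ 47
13^67 ≡ 268
13^134 ≡ 1
The order of 13 is 134, so the subgroup it generates has 134 elements.
The index is φ(269) / ord(13) = 268 / 134 = 2.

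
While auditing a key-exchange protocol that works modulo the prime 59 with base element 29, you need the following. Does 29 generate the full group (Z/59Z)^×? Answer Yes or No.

No

φ(59) = 59 − 1 = 58 = 2 · 29.
Test 29^(58/q) mod 59 for each prime factor q of 58:
29^29 ≡ 1 (mod 59)  [q = 2: ≡ 1 ✗]
29^2 ≡ 15 (mod 59)  [q = 29: ≢ 1 ✓]
Since 29^29 ≡ 1, the order of 29 divides 29 < 58, so 29 is not a primitive root.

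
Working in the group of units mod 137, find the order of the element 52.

By Lagrange's theorem, ord_137(52) divides φ(137) = 137 − 1 = 136 = 2^3 · 17.
Divisors of 136: 1, 2, 4, 8, 17, 34, 68, 136.
Compute 52^d (mod 137) for the divisors d until we hit 1:
52^1 ≡ 52 (mod 137)
52^2 ≡ 101 (mod 137)
52^4 ≡ 63 (mod 137)
52^8 ≡ 133 (mod 137)
52^17 ≡ 10 (mod 137)
52^34 ≡ 100 (mod 137)
52^68 ≡ 136 (mod 137)
52^136 ≡ 1 (mod 137) ✓
The smallest such exponent is 136, so the order of 52 is 136.

136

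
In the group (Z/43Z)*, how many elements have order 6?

2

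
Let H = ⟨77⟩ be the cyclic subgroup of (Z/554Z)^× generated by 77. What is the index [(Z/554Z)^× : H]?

ord(77) | φ(554) = φ(2)·φ(277) = 1·276 = 276 = 2^2 · 3 · 23.
Divisors of 276: 1, 2, 3, 4, 6, 12, 23, 46, 69, 92, 138, 276.
Test each divisor d:
77^1 ≡ 77 (mod 554)
77^2 ≡ 389 (mod 554)
77^3 ≡ 37 (mod 554)
77^4 ≡ 79 (mod 554)
77^6 ≡ 261 (mod 554)
77^12 ≡ 533 (mod 554)
77^23 ≡ 459 (mod 554)
77^46 ≡ 161 (mod 554)
77^69 ≡ 217 (mod 554)
77^92 ≡ 437 (mod 554)
77^138 ≡ 553 (mod 554)
77^276 ≡ 1 (mod 554) ✓
Thus |⟨77⟩| = ord(77) = 276.
The index is φ(554) / ord(77) = 276 / 276 = 1.

1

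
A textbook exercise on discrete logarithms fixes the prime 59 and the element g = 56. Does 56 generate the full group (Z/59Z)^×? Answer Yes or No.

Yes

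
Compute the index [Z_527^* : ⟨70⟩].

12

ord(70) | φ(527) = φ(17·31) = (17−1)·(31−1) = 16·30 = 480 = 2^5 · 3 · 5.
Divisors of 480: 1, 2, 3, 4, 5, 6, 8, 10, 12, 15, 16, 20, 24, 30, 32, 40, 48, 60, 80, 96, 120, 160, 240, 480.
Test each divisor d:
70^1 ≡ 70 (mod 527)
70^2 ≡ 157 (mod 527)
70^3 ≡ 450 (mod 527)
70^4 ≡ 407 (mod 527)
70^5 ≡ 32 (mod 527)
70^6 ≡ 132 (mod 527)
70^8 ≡ 171 (mod 527)
70^10 ≡ 497 (mod 527)
70^12 ≡ 33 (mod 527)
70^15 ≡ 94 (mod 527)
70^16 ≡ 256 (mod 527)
70^20 ≡ 373 (mod 527)
70^24 ≡ 35 (mod 527)
70^30 ≡ 404 (mod 527)
70^32 ≡ 188 (mod 527)
70^40 ≡ 1 (mod 527) ✓
So ord_527(70) = 40, hence |⟨70⟩| = 40.
Index = |(Z/527Z)^×| / |⟨70⟩| = 480 / 40 = 12.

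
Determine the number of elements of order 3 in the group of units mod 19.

φ(19) = 19 − 1 = 18 = 2 · 3^2.
In a cyclic group of order 18, there are φ(d) elements of order d for each divisor d of 18, and zero for non-divisors.
3 | 18, and φ(3) = 3 − 1 = 2.

2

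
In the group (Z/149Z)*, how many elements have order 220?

φ(149) = 149 − 1 = 148 = 2^2 · 37.
Since (Z/149Z)^× is cyclic of order 148, the number of elements of order d is φ(d) when d | 148 and 0 otherwise.
Here 148 is not a multiple of 220, so there are no elements of order 220.

0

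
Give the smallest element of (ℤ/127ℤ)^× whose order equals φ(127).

φ(127) = 127 − 1 = 126 = 2 · 3^2 · 7.
g is a primitive root iff g^(126/q) ≢ 1 (mod 127) for each prime q ∈ {2, 3, 7}.
g = 2: 2^63 ≡ 1 — hits 1, so not a primitive root.
g = 3: 3^63 ≡ 126; 3^42 ≡ 107; 3^18 ≡ 4 — none is 1, so 3 is a primitive root.
The smallest primitive root modulo 127 is 3.

3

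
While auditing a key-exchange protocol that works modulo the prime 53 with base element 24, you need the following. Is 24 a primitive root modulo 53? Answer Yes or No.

No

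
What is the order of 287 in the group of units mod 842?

420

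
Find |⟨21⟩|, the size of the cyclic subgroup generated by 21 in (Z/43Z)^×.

7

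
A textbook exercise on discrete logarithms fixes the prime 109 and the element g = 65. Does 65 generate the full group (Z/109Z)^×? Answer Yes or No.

φ(109) = 109 − 1 = 108 = 2^2 · 3^3.
Test 65^(108/q) mod 109 for each prime factor q of 108:
65^54 ≡ 108 (mod 109)  [q = 2: ≢ 1 ✓]
65^36 ≡ 45 (mod 109)  [q = 3: ≢ 1 ✓]
All checks pass, so 65 has order 108 and is a primitive root modulo 109.

Yes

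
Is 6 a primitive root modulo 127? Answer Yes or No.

φ(127) = 127 − 1 = 126 = 2 · 3^2 · 7.
An element g generates (Z/127Z)^× iff g^(126/q) ≢ 1 (mod 127) for each prime q ∈ {2, 3, 7}.
6^63 ≡ 126 (mod 127)  [q = 2: ≢ 1 ✓]
6^42 ≡ 107 (mod 127)  [q = 3: ≢ 1 ✓]
6^18 ≡ 64 (mod 127)  [q = 7: ≢ 1 ✓]
All checks pass, so 6 has order 126 and is a primitive root modulo 127.

Yes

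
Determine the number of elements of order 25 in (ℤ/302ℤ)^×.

20

φ(302) = φ(2)·φ(151) = 1·150 = 150 = 2 · 3 · 5^2.
In a cyclic group of order 150, there are φ(d) elements of order d for each divisor d of 150, and zero for non-divisors.
25 = 5^2 divides 150, and φ(25) = 20.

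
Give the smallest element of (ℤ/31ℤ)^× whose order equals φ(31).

φ(31) = 31 − 1 = 30 = 2 · 3 · 5.
g is a primitive root iff g^(30/q) ≢ 1 (mod 31) for each prime q ∈ {2, 3, 5}.
g = 2: 2^15 ≡ 1 — hits 1, so not a primitive root.
g = 3: 3^15 ≡ 30; 3^10 ≡ 25; 3^6 ≡ 16 — none is 1, so 3 is a primitive root.
So 3 is the smallest generator of (Z/31Z)^×.

3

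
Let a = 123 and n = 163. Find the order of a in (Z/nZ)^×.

18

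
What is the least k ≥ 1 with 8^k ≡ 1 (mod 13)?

Since 8 ∈ (Z/13Z)^×, its order divides φ(13) = 13 − 1 = 12 = 2^2 · 3.
Divisors of 12: 1, 2, 3, 4, 6, 12.
Evaluate successive powers at the divisors of 12:
8^1 ≡ 8 (mod 13)
8^2 ≡ 12 (mod 13)
8^3 ≡ 5 (mod 13)
8^4 ≡ 1 (mod 13) ✓
The smallest such exponent is 4, so the order of 8 is 4.

4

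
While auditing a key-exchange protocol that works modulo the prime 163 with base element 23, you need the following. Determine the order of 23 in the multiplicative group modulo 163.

18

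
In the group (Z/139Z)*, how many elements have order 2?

1

φ(139) = 139 − 1 = 138 = 2 · 3 · 23.
In a cyclic group of order 138, there are φ(d) elements of order d for each divisor d of 138, and zero for non-divisors.
2 | 138, and φ(2) = 2 − 1 = 1.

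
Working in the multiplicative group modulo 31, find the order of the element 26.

ord(26) | φ(31) = 31 − 1 = 30 = 2 · 3 · 5.
Divisors of 30: 1, 2, 3, 5, 6, 10, 15, 30.
Test each divisor d:
26^1 ≡ 26 (mod 31)
26^2 ≡ 25 (mod 31)
26^3 ≡ 30 (mod 31)
26^5 ≡ 6 (mod 31)
26^6 ≡ 1 (mod 31) ✓
The smallest such exponent is 6, so the order of 26 is 6.

6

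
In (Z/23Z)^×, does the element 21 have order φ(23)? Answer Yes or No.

Yes

φ(23) = 23 − 1 = 22 = 2 · 11.
21 is a primitive root mod 23 iff 21^(φ(23)/q) ≢ 1 for every prime q | φ(23), i.e. q ∈ {2, 11}.
21^11 ≡ 22 (mod 23)  [q = 2: ≢ 1 ✓]
21^2 ≡ 4 (mod 23)  [q = 11: ≢ 1 ✓]
None equal 1, so ord_23(21) = 22: 21 is a primitive root.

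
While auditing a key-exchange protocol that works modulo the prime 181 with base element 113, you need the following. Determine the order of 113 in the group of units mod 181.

60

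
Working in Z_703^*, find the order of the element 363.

18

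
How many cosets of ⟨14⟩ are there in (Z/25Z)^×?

2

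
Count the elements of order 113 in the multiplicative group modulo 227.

φ(227) = 227 − 1 = 226 = 2 · 113.
(Z/227Z)^× is cyclic (|G| = 226); a cyclic group of order m has exactly φ(d) elements of each order d | m, and none otherwise.
113 | 226, and φ(113) = 113 − 1 = 112.

112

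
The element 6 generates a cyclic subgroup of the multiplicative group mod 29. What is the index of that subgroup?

2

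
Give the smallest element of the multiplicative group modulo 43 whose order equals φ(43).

φ(43) = 43 − 1 = 42 = 2 · 3 · 7.
g is a primitive root iff g^(42/q) ≢ 1 (mod 43) for each prime q ∈ {2, 3, 7}.
g = 2: 2^21 ≡ 42; 2^14 ≡ 1 — hits 1, so not a primitive root.
g = 3: 3^21 ≡ 42; 3^14 ≡ 36; 3^6 ≡ 41 — none is 1, so 3 is a primitive root.
The smallest primitive root modulo 43 is 3.

3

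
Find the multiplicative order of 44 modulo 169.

52

The order of 44 must divide φ(169) = φ(13^2) = 13·(13−1) = 156 = 2^2 · 3 · 13.
Divisors of 156: 1, 2, 3, 4, 6, 12, 13, 26, 39, 52, 78, 156.
Test each divisor d:
44^1 ≡ 44 (mod 169)
44^2 ≡ 77 (mod 169)
44^3 ≡ 8 (mod 169)
44^4 ≡ 14 (mod 169)
44^6 ≡ 64 (mod 169)
44^12 ≡ 40 (mod 169)
44^13 ≡ 70 (mod 169)
44^26 ≡ 168 (mod 169)
44^39 ≡ 99 (mod 169)
44^52 ≡ 1 (mod 169) ✓
Therefore the multiplicative order of 44 modulo 169 is 52.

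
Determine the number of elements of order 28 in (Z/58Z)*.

φ(58) = φ(2)·φ(29) = 1·28 = 28 = 2^2 · 7.
In a cyclic group of order 28, there are φ(d) elements of order d for each divisor d of 28, and zero for non-divisors.
28 = 2^2 · 7 divides 28, and φ(28) = 12.

12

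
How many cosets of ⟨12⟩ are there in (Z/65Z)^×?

12

ord(12) | φ(65) = φ(5·13) = (5−1)·(13−1) = 4·12 = 48 = 2^4 · 3.
Divisors of 48: 1, 2, 3, 4, 6, 8, 12, 16, 24, 48.
Evaluate successive powers at the divisors of 48:
12^1 ≡ 12 (mod 65)
12^2 ≡ 14 (mod 65)
12^3 ≡ 38 (mod 65)
12^4 ≡ 1 (mod 65) ✓
The order of 12 is 4, so the subgroup it generates has 4 elements.
[(Z/65Z)^× : ⟨12⟩] = 48/4 = 12.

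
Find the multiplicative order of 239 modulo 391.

Since 239 ∈ (Z/391Z)^×, its order divides φ(391) = φ(17·23) = (17−1)·(23−1) = 16·22 = 352 = 2^5 · 11.
Divisors of 352: 1, 2, 4, 8, 11, 16, 22, 32, 44, 88, 176, 352.
Evaluate successive powers at the divisors of 352:
239^1 ≡ 239 (mod 391)
239^2 ≡ 35 (mod 391)
239^4 ≡ 52 (mod 391)
239^8 ≡ 358 (mod 391)
239^11 ≡ 1 (mod 391) ✓
Hence ord(239) = 11.

11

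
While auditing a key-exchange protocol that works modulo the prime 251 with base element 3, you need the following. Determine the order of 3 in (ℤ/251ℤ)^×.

ord(3) | φ(251) = 251 − 1 = 250 = 2 · 5^3.
Divisors of 250: 1, 2, 5, 10, 25, 50, 125, 250.
Check 3^d mod 251 for each divisor in increasing order:
3^1 ≡ 3 (mod 251)
3^2 ≡ 9 (mod 251)
3^5 ≡ 243 (mod 251)
3^10 ≡ 64 (mod 251)
3^25 ≡ 113 (mod 251)
3^50 ≡ 219 (mod 251)
3^125 ≡ 1 (mod 251) ✓
Therefore the multiplicative order of 3 modulo 251 is 125.

125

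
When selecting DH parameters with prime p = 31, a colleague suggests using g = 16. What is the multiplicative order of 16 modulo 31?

By Lagrange's theorem, ord_31(16) divides φ(31) = 31 − 1 = 30 = 2 · 3 · 5.
Divisors of 30: 1, 2, 3, 5, 6, 10, 15, 30.
Compute 16^d (mod 31) for the divisors d until we hit 1:
16^1 ≡ 16
16^2 ≡ 8
16^3 ≡ 4
16^5 ≡ 1
So ord_31(16) = 5.

5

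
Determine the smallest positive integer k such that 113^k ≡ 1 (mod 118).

58

ord(113) | φ(118) = φ(2)·φ(59) = 1·58 = 58 = 2 · 29.
Divisors of 58: 1, 2, 29, 58.
Evaluate successive powers at the divisors of 58:
113^1 ≡ 113
113^2 ≡ 25
113^29 ≡ 117
113^58 ≡ 1
Hence ord(113) = 58.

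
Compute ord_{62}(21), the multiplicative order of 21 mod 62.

30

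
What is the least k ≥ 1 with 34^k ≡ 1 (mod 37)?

9

The order of 34 must divide φ(37) = 37 − 1 = 36 = 2^2 · 3^2.
Divisors of 36: 1, 2, 3, 4, 6, 9, 12, 18, 36.
Test each divisor d:
34^1 ≡ 34 (mod 37)
34^2 ≡ 9 (mod 37)
34^3 ≡ 10 (mod 37)
34^4 ≡ 7 (mod 37)
34^6 ≡ 26 (mod 37)
34^9 ≡ 1 (mod 37) ✓
Therefore the multiplicative order of 34 modulo 37 is 9.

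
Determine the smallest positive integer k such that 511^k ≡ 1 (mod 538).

By Lagrange's theorem, ord_538(511) divides φ(538) = φ(2)·φ(269) = 1·268 = 268 = 2^2 · 67.
Divisors of 268: 1, 2, 4, 67, 134, 268.
Evaluate successive powers at the divisors of 268:
511^1 ≡ 511 (mod 538)
511^2 ≡ 191 (mod 538)
511^4 ≡ 435 (mod 538)
511^67 ≡ 187 (mod 538)
511^134 ≡ 537 (mod 538)
511^268 ≡ 1 (mod 538) ✓
So ord_538(511) = 268.

268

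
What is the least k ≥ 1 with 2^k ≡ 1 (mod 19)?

The order of 2 must divide φ(19) = 19 − 1 = 18 = 2 · 3^2.
Divisors of 18: 1, 2, 3, 6, 9, 18.
Compute 2^d (mod 19) for the divisors d until we hit 1:
2^1 ≡ 2
2^2 ≡ 4
2^3 ≡ 8
2^6 ≡ 7
2^9 ≡ 18
2^18 ≡ 1
So ord_19(2) = 18.

18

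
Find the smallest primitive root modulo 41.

6

φ(41) = 41 − 1 = 40 = 2^3 · 5.
Test candidates g = 2, 3, … against the prime factors q ∈ {2, 5} of φ(41): g is a generator iff g^(40/q) ≢ 1 for every such q.
g = 2: 2^20 ≡ 1 — hits 1, so not a primitive root.
g = 3: 3^20 ≡ 40; 3^8 ≡ 1 — hits 1, so not a primitive root.
g = 4: 4^20 ≡ 1 — hits 1, so not a primitive root.
g = 5: 5^20 ≡ 1 — hits 1, so not a primitive root.
g = 6: 6^20 ≡ 40; 6^8 ≡ 10 — none is 1, so 6 is a primitive root.
The smallest primitive root modulo 41 is 6.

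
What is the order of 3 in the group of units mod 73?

Since 3 ∈ (Z/73Z)^×, its order divides φ(73) = 73 − 1 = 72 = 2^3 · 3^2.
Divisors of 72: 1, 2, 3, 4, 6, 8, 9, 12, 18, 24, 36, 72.
Check 3^d mod 73 for each divisor in increasing order:
3^1 ≡ 3
3^2 ≡ 9
3^3 ≡ 27
3^4 ≡ 8
3^6 ≡ 72
3^8 ≡ 64
3^9 ≡ 46
3^12 ≡ 1
Therefore the multiplicative order of 3 modulo 73 is 12.

12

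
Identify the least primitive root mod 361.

2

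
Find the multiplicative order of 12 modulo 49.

The order of 12 must divide φ(49) = φ(7^2) = 7·(7−1) = 42 = 2 · 3 · 7.
Divisors of 42: 1, 2, 3, 6, 7, 14, 21, 42.
Evaluate successive powers at the divisors of 42:
12^1 ≡ 12 (mod 49)
12^2 ≡ 46 (mod 49)
12^3 ≡ 13 (mod 49)
12^6 ≡ 22 (mod 49)
12^7 ≡ 19 (mod 49)
12^14 ≡ 18 (mod 49)
12^21 ≡ 48 (mod 49)
12^42 ≡ 1 (mod 49) ✓
Therefore the multiplicative order of 12 modulo 49 is 42.

42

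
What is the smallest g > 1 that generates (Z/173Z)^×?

2

φ(173) = 173 − 1 = 172 = 2^2 · 43.
g is a primitive root iff g^(172/q) ≢ 1 (mod 173) for each prime q ∈ {2, 43}.
g = 2: 2^86 ≡ 172; 2^4 ≡ 16 — none is 1, so 2 is a primitive root.
So 2 is the smallest generator of (Z/173Z)^×.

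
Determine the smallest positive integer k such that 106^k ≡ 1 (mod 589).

The order of 106 must divide φ(589) = φ(19·31) = (19−1)·(31−1) = 18·30 = 540 = 2^2 · 3^3 · 5.
Divisors of 540: 1, 2, 3, 4, 5, 6, 9, 10, 12, 15, 18, 20, 27, 30, 36, 45, 54, 60, 90, 108, 135, 180, 270, 540.
Check 106^d mod 589 for each divisor in increasing order:
106^1 ≡ 106 (mod 589)
106^2 ≡ 45 (mod 589)
106^3 ≡ 58 (mod 589)
106^4 ≡ 258 (mod 589)
106^5 ≡ 254 (mod 589)
106^6 ≡ 419 (mod 589)
106^9 ≡ 153 (mod 589)
106^10 ≡ 315 (mod 589)
106^12 ≡ 39 (mod 589)
106^15 ≡ 495 (mod 589)
106^18 ≡ 438 (mod 589)
106^20 ≡ 273 (mod 589)
106^27 ≡ 457 (mod 589)
106^30 ≡ 1 (mod 589) ✓
Hence ord(106) = 30.

30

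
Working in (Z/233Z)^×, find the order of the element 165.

Since 165 ∈ (Z/233Z)^×, its order divides φ(233) = 233 − 1 = 232 = 2^3 · 29.
Divisors of 232: 1, 2, 4, 8, 29, 58, 116, 232.
Evaluate successive powers at the divisors of 232:
165^1 ≡ 165 (mod 233)
165^2 ≡ 197 (mod 233)
165^4 ≡ 131 (mod 233)
165^8 ≡ 152 (mod 233)
165^29 ≡ 136 (mod 233)
165^58 ≡ 89 (mod 233)
165^116 ≡ 232 (mod 233)
165^232 ≡ 1 (mod 233) ✓
Therefore the multiplicative order of 165 modulo 233 is 232.

232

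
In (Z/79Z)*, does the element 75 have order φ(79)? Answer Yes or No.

φ(79) = 79 − 1 = 78 = 2 · 3 · 13.
It suffices to check that the order of 75 is not a proper divisor of 78: compute 75^(78/q) for q ∈ {2, 3, 13}.
75^39 ≡ 78 (mod 79)  [q = 2: ≢ 1 ✓]
75^26 ≡ 55 (mod 79)  [q = 3: ≢ 1 ✓]
75^6 ≡ 67 (mod 79)  [q = 13: ≢ 1 ✓]
All checks pass, so 75 has order 78 and is a primitive root modulo 79.

Yes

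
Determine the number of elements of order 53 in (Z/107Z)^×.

φ(107) = 107 − 1 = 106 = 2 · 53.
In a cyclic group of order 106, there are φ(d) elements of order d for each divisor d of 106, and zero for non-divisors.
53 | 106, and φ(53) = 53 − 1 = 52.

52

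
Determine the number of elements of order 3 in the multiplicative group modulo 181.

φ(181) = 181 − 1 = 180 = 2^2 · 3^2 · 5.
Since (Z/181Z)^× is cyclic of order 180, the number of elements of order d is φ(d) when d | 180 and 0 otherwise.
3 | 180, and φ(3) = 3 − 1 = 2.

2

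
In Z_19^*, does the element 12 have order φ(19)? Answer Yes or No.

φ(19) = 19 − 1 = 18 = 2 · 3^2.
12 is a primitive root mod 19 iff 12^(φ(19)/q) ≢ 1 for every prime q | φ(19), i.e. q ∈ {2, 3}.
12^9 ≡ 18 (mod 19)  [q = 2: ≢ 1 ✓]
12^6 ≡ 1 (mod 19)  [q = 3: ≡ 1 ✗]
Since 12^6 ≡ 1, the order of 12 divides 6 < 18, so 12 is not a primitive root.

No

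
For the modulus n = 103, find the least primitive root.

5

φ(103) = 103 − 1 = 102 = 2 · 3 · 17.
g is a primitive root iff g^(102/q) ≢ 1 (mod 103) for each prime q ∈ {2, 3, 17}.
g = 2: 2^51 ≡ 1 — hits 1, so not a primitive root.
g = 3: 3^51 ≡ 102; 3^34 ≡ 1 — hits 1, so not a primitive root.
g = 4: 4^51 ≡ 1 — hits 1, so not a primitive root.
g = 5: 5^51 ≡ 102; 5^34 ≡ 56; 5^6 ≡ 72 — none is 1, so 5 is a primitive root.
So 5 is the smallest generator of (Z/103Z)^×.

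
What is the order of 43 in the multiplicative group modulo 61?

ord(43) | φ(61) = 61 − 1 = 60 = 2^2 · 3 · 5.
Divisors of 60: 1, 2, 3, 4, 5, 6, 10, 12, 15, 20, 30, 60.
Compute 43^d (mod 61) for the divisors d until we hit 1:
43^1 ≡ 43
43^2 ≡ 19
43^3 ≡ 24
43^4 ≡ 56
43^5 ≡ 29
43^6 ≡ 27
43^10 ≡ 48
43^12 ≡ 58
43^15 ≡ 50
43^20 ≡ 47
43^30 ≡ 60
43^60 ≡ 1
Therefore the multiplicative order of 43 modulo 61 is 60.

60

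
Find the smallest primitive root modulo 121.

2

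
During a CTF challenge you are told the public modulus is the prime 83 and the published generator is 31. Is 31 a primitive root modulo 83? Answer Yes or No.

φ(83) = 83 − 1 = 82 = 2 · 41.
31 is a primitive root mod 83 iff 31^(φ(83)/q) ≢ 1 for every prime q | φ(83), i.e. q ∈ {2, 41}.
31^41 ≡ 1 (mod 83)  [q = 2: ≡ 1 ✗]
31^2 ≡ 48 (mod 83)  [q = 41: ≢ 1 ✓]
The check at q = 2 fails, so 31 generates a proper subgroup.

No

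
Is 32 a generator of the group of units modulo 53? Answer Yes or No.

φ(53) = 53 − 1 = 52 = 2^2 · 13.
It suffices to check that the order of 32 is not a proper divisor of 52: compute 32^(52/q) for q ∈ {2, 13}.
32^26 ≡ 52 (mod 53)  [q = 2: ≢ 1 ✓]
32^4 ≡ 24 (mod 53)  [q = 13: ≢ 1 ✓]
All checks pass, so 32 has order 52 and is a primitive root modulo 53.

Yes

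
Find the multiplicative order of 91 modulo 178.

11

ord(91) | φ(178) = φ(2)·φ(89) = 1·88 = 88 = 2^3 · 11.
Divisors of 88: 1, 2, 4, 8, 11, 22, 44, 88.
Compute 91^d (mod 178) for the divisors d until we hit 1:
91^1 ≡ 91 (mod 178)
91^2 ≡ 93 (mod 178)
91^4 ≡ 105 (mod 178)
91^8 ≡ 167 (mod 178)
91^11 ≡ 1 (mod 178) ✓
The smallest such exponent is 11, so the order of 91 is 11.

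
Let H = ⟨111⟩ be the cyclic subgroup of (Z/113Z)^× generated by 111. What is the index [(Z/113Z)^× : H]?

4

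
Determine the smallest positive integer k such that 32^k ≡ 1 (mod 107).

By Lagrange's theorem, ord_107(32) divides φ(107) = 107 − 1 = 106 = 2 · 53.
Divisors of 106: 1, 2, 53, 106.
Check 32^d mod 107 for each divisor in increasing order:
32^1 ≡ 32 (mod 107)
32^2 ≡ 61 (mod 107)
32^53 ≡ 106 (mod 107)
32^106 ≡ 1 (mod 107) ✓
So ord_107(32) = 106.

106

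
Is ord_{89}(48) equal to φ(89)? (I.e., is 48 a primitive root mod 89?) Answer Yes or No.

Yes

φ(89) = 89 − 1 = 88 = 2^3 · 11.
Test 48^(88/q) mod 89 for each prime factor q of 88:
48^44 ≡ 88 (mod 89)  [q = 2: ≢ 1 ✓]
48^8 ≡ 32 (mod 89)  [q = 11: ≢ 1 ✓]
All checks pass, so 48 has order 88 and is a primitive root modulo 89.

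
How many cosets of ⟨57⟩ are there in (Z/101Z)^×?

By Lagrange's theorem, ord_101(57) divides φ(101) = 101 − 1 = 100 = 2^2 · 5^2.
Divisors of 100: 1, 2, 4, 5, 10, 20, 25, 50, 100.
Compute 57^d (mod 101) for the divisors d until we hit 1:
57^1 ≡ 57 (mod 101)
57^2 ≡ 17 (mod 101)
57^4 ≡ 87 (mod 101)
57^5 ≡ 10 (mod 101)
57^10 ≡ 100 (mod 101)
57^20 ≡ 1 (mod 101) ✓
Thus |⟨57⟩| = ord(57) = 20.
The index is φ(101) / ord(57) = 100 / 20 = 5.

5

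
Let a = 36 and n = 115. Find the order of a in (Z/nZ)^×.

ord(36) | φ(115) = φ(5·23) = (5−1)·(23−1) = 4·22 = 88 = 2^3 · 11.
Divisors of 88: 1, 2, 4, 8, 11, 22, 44, 88.
Check 36^d mod 115 for each divisor in increasing order:
36^1 ≡ 36
36^2 ≡ 31
36^4 ≡ 41
36^8 ≡ 71
36^11 ≡ 1
So ord_115(36) = 11.

11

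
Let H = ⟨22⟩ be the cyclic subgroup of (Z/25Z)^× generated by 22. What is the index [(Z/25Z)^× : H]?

1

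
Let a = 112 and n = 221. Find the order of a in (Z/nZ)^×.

ord(112) | φ(221) = φ(13·17) = (13−1)·(17−1) = 12·16 = 192 = 2^6 · 3.
Divisors of 192: 1, 2, 3, 4, 6, 8, 12, 16, 24, 32, 48, 64, 96, 192.
Check 112^d mod 221 for each divisor in increasing order:
112^1 ≡ 112 (mod 221)
112^2 ≡ 168 (mod 221)
112^3 ≡ 31 (mod 221)
112^4 ≡ 157 (mod 221)
112^6 ≡ 77 (mod 221)
112^8 ≡ 118 (mod 221)
112^12 ≡ 183 (mod 221)
112^16 ≡ 1 (mod 221) ✓
So ord_221(112) = 16.

16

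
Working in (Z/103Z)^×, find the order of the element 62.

102

Since 62 ∈ (Z/103Z)^×, its order divides φ(103) = 103 − 1 = 102 = 2 · 3 · 17.
Divisors of 102: 1, 2, 3, 6, 17, 34, 51, 102.
Test each divisor d:
62^1 ≡ 62 (mod 103)
62^2 ≡ 33 (mod 103)
62^3 ≡ 89 (mod 103)
62^6 ≡ 93 (mod 103)
62^17 ≡ 47 (mod 103)
62^34 ≡ 46 (mod 103)
62^51 ≡ 102 (mod 103)
62^102 ≡ 1 (mod 103) ✓
So ord_103(62) = 102.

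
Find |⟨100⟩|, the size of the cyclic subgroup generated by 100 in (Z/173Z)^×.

43

ord(100) | φ(173) = 173 − 1 = 172 = 2^2 · 43.
Divisors of 172: 1, 2, 4, 43, 86, 172.
Compute 100^d (mod 173) for the divisors d until we hit 1:
100^1 ≡ 100 (mod 173)
100^2 ≡ 139 (mod 173)
100^4 ≡ 118 (mod 173)
100^43 ≡ 1 (mod 173) ✓
Hence ord(100) = 43.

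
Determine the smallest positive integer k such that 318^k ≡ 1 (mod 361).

342

ord(318) | φ(361) = φ(19^2) = 19·(19−1) = 342 = 2 · 3^2 · 19.
Divisors of 342: 1, 2, 3, 6, 9, 18, 19, 38, 57, 114, 171, 342.
Compute 318^d (mod 361) for the divisors d until we hit 1:
318^1 ≡ 318 (mod 361)
318^2 ≡ 44 (mod 361)
318^3 ≡ 274 (mod 361)
318^6 ≡ 349 (mod 361)
318^9 ≡ 322 (mod 361)
318^18 ≡ 77 (mod 361)
318^19 ≡ 299 (mod 361)
318^38 ≡ 234 (mod 361)
318^57 ≡ 293 (mod 361)
318^114 ≡ 292 (mod 361)
318^171 ≡ 360 (mod 361)
318^342 ≡ 1 (mod 361) ✓
Hence ord(318) = 342.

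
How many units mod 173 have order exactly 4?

2

φ(173) = 173 − 1 = 172 = 2^2 · 43.
Since (Z/173Z)^× is cyclic of order 172, the number of elements of order d is φ(d) when d | 172 and 0 otherwise.
4 = 2^2 divides 172, and φ(4) = 2.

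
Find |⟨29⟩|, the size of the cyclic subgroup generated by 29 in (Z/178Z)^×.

The order of 29 must divide φ(178) = φ(2)·φ(89) = 1·88 = 88 = 2^3 · 11.
Divisors of 88: 1, 2, 4, 8, 11, 22, 44, 88.
Check 29^d mod 178 for each divisor in increasing order:
29^1 ≡ 29 (mod 178)
29^2 ≡ 129 (mod 178)
29^4 ≡ 87 (mod 178)
29^8 ≡ 93 (mod 178)
29^11 ≡ 101 (mod 178)
29^22 ≡ 55 (mod 178)
29^44 ≡ 177 (mod 178)
29^88 ≡ 1 (mod 178) ✓
Therefore the multiplicative order of 29 modulo 178 is 88.

88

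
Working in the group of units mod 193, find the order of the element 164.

64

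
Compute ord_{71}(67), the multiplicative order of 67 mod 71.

70

Since 67 ∈ (Z/71Z)^×, its order divides φ(71) = 71 − 1 = 70 = 2 · 5 · 7.
Divisors of 70: 1, 2, 5, 7, 10, 14, 35, 70.
Test each divisor d:
67^1 ≡ 67 (mod 71)
67^2 ≡ 16 (mod 71)
67^5 ≡ 41 (mod 71)
67^7 ≡ 17 (mod 71)
67^10 ≡ 48 (mod 71)
67^14 ≡ 5 (mod 71)
67^35 ≡ 70 (mod 71)
67^70 ≡ 1 (mod 71) ✓
Hence ord(67) = 70.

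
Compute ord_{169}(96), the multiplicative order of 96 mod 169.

52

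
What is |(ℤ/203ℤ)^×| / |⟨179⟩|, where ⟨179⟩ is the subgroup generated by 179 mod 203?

ord(179) | φ(203) = φ(7·29) = (7−1)·(29−1) = 6·28 = 168 = 2^3 · 3 · 7.
Divisors of 168: 1, 2, 3, 4, 6, 7, 8, 12, 14, 21, 24, 28, 42, 56, 84, 168.
Evaluate successive powers at the divisors of 168:
179^1 ≡ 179 (mod 203)
179^2 ≡ 170 (mod 203)
179^3 ≡ 183 (mod 203)
179^4 ≡ 74 (mod 203)
179^6 ≡ 197 (mod 203)
179^7 ≡ 144 (mod 203)
179^8 ≡ 198 (mod 203)
179^12 ≡ 36 (mod 203)
179^14 ≡ 30 (mod 203)
179^21 ≡ 57 (mod 203)
179^24 ≡ 78 (mod 203)
179^28 ≡ 88 (mod 203)
179^42 ≡ 1 (mod 203) ✓
So ord_203(179) = 42, hence |⟨179⟩| = 42.
Index = |(Z/203Z)^×| / |⟨179⟩| = 168 / 42 = 4.

4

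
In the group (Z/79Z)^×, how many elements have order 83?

φ(79) = 79 − 1 = 78 = 2 · 3 · 13.
Since (Z/79Z)^× is cyclic of order 78, the number of elements of order d is φ(d) when d | 78 and 0 otherwise.
Here 78 is not a multiple of 83, so there are no elements of order 83.

0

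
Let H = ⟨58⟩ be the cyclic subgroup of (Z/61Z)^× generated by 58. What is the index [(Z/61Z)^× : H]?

Since 58 ∈ (Z/61Z)^×, its order divides φ(61) = 61 − 1 = 60 = 2^2 · 3 · 5.
Divisors of 60: 1, 2, 3, 4, 5, 6, 10, 12, 15, 20, 30, 60.
Compute 58^d (mod 61) for the divisors d until we hit 1:
58^1 ≡ 58 (mod 61)
58^2 ≡ 9 (mod 61)
58^3 ≡ 34 (mod 61)
58^4 ≡ 20 (mod 61)
58^5 ≡ 1 (mod 61) ✓
The order of 58 is 5, so the subgroup it generates has 5 elements.
Index = |(Z/61Z)^×| / |⟨58⟩| = 60 / 5 = 12.

12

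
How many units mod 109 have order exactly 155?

0

φ(109) = 109 − 1 = 108 = 2^2 · 3^3.
In a cyclic group of order 108, there are φ(d) elements of order d for each divisor d of 108, and zero for non-divisors.
155 does not divide 108, so no element of (Z/109Z)^× has order 155.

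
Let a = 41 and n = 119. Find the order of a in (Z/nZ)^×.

16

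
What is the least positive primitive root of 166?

5

φ(166) = φ(2)·φ(83) = 1·82 = 82 = 2 · 41.
Test candidates g = 2, 3, … against the prime factors q ∈ {2, 41} of φ(166): g is a generator iff g^(82/q) ≢ 1 for every such q.
g = 2: gcd(2, 166) = 2 > 1, not a unit — skip.
g = 3: 3^41 ≡ 1 — hits 1, so not a primitive root.
g = 4: gcd(4, 166) = 2 > 1, not a unit — skip.
g = 5: 5^41 ≡ 165; 5^2 ≡ 25 — none is 1, so 5 is a primitive root.
Hence the least primitive root of 166 is 5.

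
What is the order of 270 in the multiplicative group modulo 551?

The order of 270 must divide φ(551) = φ(19·29) = (19−1)·(29−1) = 18·28 = 504 = 2^3 · 3^2 · 7.
Divisors of 504: 1, 2, 3, 4, 6, 7, 8, 9, 12, 14, 18, 21, 24, 28, 36, 42, 56, 63, 72, 84, 126, 168, 252, 504.
Check 270^d mod 551 for each divisor in increasing order:
270^1 ≡ 270 (mod 551)
270^2 ≡ 168 (mod 551)
270^3 ≡ 178 (mod 551)
270^4 ≡ 123 (mod 551)
270^6 ≡ 277 (mod 551)
270^7 ≡ 405 (mod 551)
270^8 ≡ 252 (mod 551)
270^9 ≡ 267 (mod 551)
270^12 ≡ 140 (mod 551)
270^14 ≡ 378 (mod 551)
270^18 ≡ 210 (mod 551)
270^21 ≡ 463 (mod 551)
270^24 ≡ 315 (mod 551)
270^28 ≡ 175 (mod 551)
270^36 ≡ 20 (mod 551)
270^42 ≡ 30 (mod 551)
270^56 ≡ 320 (mod 551)
270^63 ≡ 115 (mod 551)
270^72 ≡ 400 (mod 551)
270^84 ≡ 349 (mod 551)
270^126 ≡ 1 (mod 551) ✓
So ord_551(270) = 126.

126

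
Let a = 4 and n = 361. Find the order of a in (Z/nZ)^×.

By Lagrange's theorem, ord_361(4) divides φ(361) = φ(19^2) = 19·(19−1) = 342 = 2 · 3^2 · 19.
Divisors of 342: 1, 2, 3, 6, 9, 18, 19, 38, 57, 114, 171, 342.
Compute 4^d (mod 361) for the divisors d until we hit 1:
4^1 ≡ 4
4^2 ≡ 16
4^3 ≡ 64
4^6 ≡ 125
4^9 ≡ 58
4^18 ≡ 115
4^19 ≡ 99
4^38 ≡ 54
4^57 ≡ 292
4^114 ≡ 68
4^171 ≡ 1
So ord_361(4) = 171.

171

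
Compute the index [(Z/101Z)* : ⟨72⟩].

1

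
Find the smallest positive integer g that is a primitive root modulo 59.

φ(59) = 59 − 1 = 58 = 2 · 29.
Test candidates g = 2, 3, … against the prime factors q ∈ {2, 29} of φ(59): g is a generator iff g^(58/q) ≢ 1 for every such q.
g = 2: 2^29 ≡ 58; 2^2 ≡ 4 — none is 1, so 2 is a primitive root.
Hence the least primitive root of 59 is 2.

2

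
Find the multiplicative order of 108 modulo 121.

Since 108 ∈ (Z/121Z)^×, its order divides φ(121) = φ(11^2) = 11·(11−1) = 110 = 2 · 5 · 11.
Divisors of 110: 1, 2, 5, 10, 11, 22, 55, 110.
Evaluate successive powers at the divisors of 110:
108^1 ≡ 108
108^2 ≡ 48
108^5 ≡ 56
108^10 ≡ 111
108^11 ≡ 9
108^22 ≡ 81
108^55 ≡ 1
Hence ord(108) = 55.

55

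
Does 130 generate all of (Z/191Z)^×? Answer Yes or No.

φ(191) = 191 − 1 = 190 = 2 · 5 · 19.
Test 130^(190/q) mod 191 for each prime factor q of 190:
130^95 ≡ 1 (mod 191)  [q = 2: ≡ 1 ✗]
130^38 ≡ 39 (mod 191)  [q = 5: ≢ 1 ✓]
130^10 ≡ 6 (mod 191)  [q = 19: ≢ 1 ✓]
The check at q = 2 fails, so 130 generates a proper subgroup.

No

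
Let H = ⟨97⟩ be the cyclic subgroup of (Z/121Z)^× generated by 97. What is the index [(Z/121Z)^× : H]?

2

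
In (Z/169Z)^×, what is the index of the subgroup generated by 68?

4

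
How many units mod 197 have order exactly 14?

6

φ(197) = 197 − 1 = 196 = 2^2 · 7^2.
In a cyclic group of order 196, there are φ(d) elements of order d for each divisor d of 196, and zero for non-divisors.
14 = 2 · 7 divides 196, and φ(14) = 6.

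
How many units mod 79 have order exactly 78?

24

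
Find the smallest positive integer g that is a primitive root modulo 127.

3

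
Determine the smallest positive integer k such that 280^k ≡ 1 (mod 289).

136

Since 280 ∈ (Z/289Z)^×, its order divides φ(289) = φ(17^2) = 17·(17−1) = 272 = 2^4 · 17.
Divisors of 272: 1, 2, 4, 8, 16, 17, 34, 68, 136, 272.
Test each divisor d:
280^1 ≡ 280
280^2 ≡ 81
280^4 ≡ 203
280^8 ≡ 171
280^16 ≡ 52
280^17 ≡ 110
280^34 ≡ 251
280^68 ≡ 288
280^136 ≡ 1
Hence ord(280) = 136.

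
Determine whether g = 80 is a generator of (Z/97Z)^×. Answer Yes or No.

Yes

φ(97) = 97 − 1 = 96 = 2^5 · 3.
An element g generates (Z/97Z)^× iff g^(96/q) ≢ 1 (mod 97) for each prime q ∈ {2, 3}.
80^48 ≡ 96 (mod 97)  [q = 2: ≢ 1 ✓]
80^32 ≡ 61 (mod 97)  [q = 3: ≢ 1 ✓]
Every test exponent gives a nontrivial residue, hence 80 generates the full group.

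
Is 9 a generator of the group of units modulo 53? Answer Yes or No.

No

φ(53) = 53 − 1 = 52 = 2^2 · 13.
9 is a primitive root mod 53 iff 9^(φ(53)/q) ≢ 1 for every prime q | φ(53), i.e. q ∈ {2, 13}.
9^26 ≡ 1 (mod 53)  [q = 2: ≡ 1 ✗]
9^4 ≡ 42 (mod 53)  [q = 13: ≢ 1 ✓]
9^26 ≡ 1 shows ord(9) | 26, strictly less than φ(53); not a primitive root.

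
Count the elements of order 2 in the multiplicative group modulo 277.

φ(277) = 277 − 1 = 276 = 2^2 · 3 · 23.
Since (Z/277Z)^× is cyclic of order 276, the number of elements of order d is φ(d) when d | 276 and 0 otherwise.
2 | 276, and φ(2) = 2 − 1 = 1.

1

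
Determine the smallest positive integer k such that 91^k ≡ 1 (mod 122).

60

By Lagrange's theorem, ord_122(91) divides φ(122) = φ(2)·φ(61) = 1·60 = 60 = 2^2 · 3 · 5.
Divisors of 60: 1, 2, 3, 4, 5, 6, 10, 12, 15, 20, 30, 60.
Evaluate successive powers at the divisors of 60:
91^1 ≡ 91 (mod 122)
91^2 ≡ 107 (mod 122)
91^3 ≡ 99 (mod 122)
91^4 ≡ 103 (mod 122)
91^5 ≡ 101 (mod 122)
91^6 ≡ 41 (mod 122)
91^10 ≡ 75 (mod 122)
91^12 ≡ 95 (mod 122)
91^15 ≡ 11 (mod 122)
91^20 ≡ 13 (mod 122)
91^30 ≡ 121 (mod 122)
91^60 ≡ 1 (mod 122) ✓
Therefore the multiplicative order of 91 modulo 122 is 60.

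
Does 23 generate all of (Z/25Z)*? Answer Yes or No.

φ(25) = φ(5^2) = 5·(5−1) = 20 = 2^2 · 5.
An element g generates (Z/25Z)^× iff g^(20/q) ≢ 1 (mod 25) for each prime q ∈ {2, 5}.
23^10 ≡ 24 (mod 25)  [q = 2: ≢ 1 ✓]
23^4 ≡ 16 (mod 25)  [q = 5: ≢ 1 ✓]
Every test exponent gives a nontrivial residue, hence 23 generates the full group.

Yes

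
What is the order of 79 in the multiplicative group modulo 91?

Since 79 ∈ (Z/91Z)^×, its order divides φ(91) = φ(7·13) = (7−1)·(13−1) = 6·12 = 72 = 2^3 · 3^2.
Divisors of 72: 1, 2, 3, 4, 6, 8, 9, 12, 18, 24, 36, 72.
Test each divisor d:
79^1 ≡ 79 (mod 91)
79^2 ≡ 53 (mod 91)
79^3 ≡ 1 (mod 91) ✓
So ord_91(79) = 3.

3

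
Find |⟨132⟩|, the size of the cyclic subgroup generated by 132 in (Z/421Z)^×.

By Lagrange's theorem, ord_421(132) divides φ(421) = 421 − 1 = 420 = 2^2 · 3 · 5 · 7.
Divisors of 420: 1, 2, 3, 4, 5, 6, 7, 10, 12, 14, 15, 20, 21, 28, 30, 35, 42, 60, 70, 84, 105, 140, 210, 420.
Compute 132^d (mod 421) for the divisors d until we hit 1:
132^1 ≡ 132
132^2 ≡ 163
132^3 ≡ 45
132^4 ≡ 46
132^5 ≡ 178
132^6 ≡ 341
132^7 ≡ 386
132^10 ≡ 109
132^12 ≡ 85
132^14 ≡ 383
132^15 ≡ 36
132^20 ≡ 93
132^21 ≡ 67
132^28 ≡ 181
132^30 ≡ 33
132^35 ≡ 401
132^42 ≡ 279
132^60 ≡ 247
132^70 ≡ 400
132^84 ≡ 377
132^105 ≡ 420
132^140 ≡ 20
132^210 ≡ 1
Therefore the multiplicative order of 132 modulo 421 is 210.

210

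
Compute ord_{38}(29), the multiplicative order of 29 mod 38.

18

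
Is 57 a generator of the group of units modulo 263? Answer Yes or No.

Yes

φ(263) = 263 − 1 = 262 = 2 · 131.
An element g generates (Z/263Z)^× iff g^(262/q) ≢ 1 (mod 263) for each prime q ∈ {2, 131}.
57^131 ≡ 262 (mod 263)  [q = 2: ≢ 1 ✓]
57^2 ≡ 93 (mod 263)  [q = 131: ≢ 1 ✓]
Every test exponent gives a nontrivial residue, hence 57 generates the full group.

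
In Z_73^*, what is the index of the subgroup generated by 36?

4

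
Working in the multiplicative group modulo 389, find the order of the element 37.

388

ord(37) | φ(389) = 389 − 1 = 388 = 2^2 · 97.
Divisors of 388: 1, 2, 4, 97, 194, 388.
Compute 37^d (mod 389) for the divisors d until we hit 1:
37^1 ≡ 37 (mod 389)
37^2 ≡ 202 (mod 389)
37^4 ≡ 348 (mod 389)
37^97 ≡ 274 (mod 389)
37^194 ≡ 388 (mod 389)
37^388 ≡ 1 (mod 389) ✓
Therefore the multiplicative order of 37 modulo 389 is 388.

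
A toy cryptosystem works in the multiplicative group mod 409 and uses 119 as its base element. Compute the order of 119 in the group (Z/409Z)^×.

Since 119 ∈ (Z/409Z)^×, its order divides φ(409) = 409 − 1 = 408 = 2^3 · 3 · 17.
Divisors of 408: 1, 2, 3, 4, 6, 8, 12, 17, 24, 34, 51, 68, 102, 136, 204, 408.
Test each divisor d:
119^1 ≡ 119 (mod 409)
119^2 ≡ 255 (mod 409)
119^3 ≡ 79 (mod 409)
119^4 ≡ 403 (mod 409)
119^6 ≡ 106 (mod 409)
119^8 ≡ 36 (mod 409)
119^12 ≡ 193 (mod 409)
119^17 ≡ 31 (mod 409)
119^24 ≡ 30 (mod 409)
119^34 ≡ 143 (mod 409)
119^51 ≡ 343 (mod 409)
119^68 ≡ 408 (mod 409)
119^102 ≡ 266 (mod 409)
119^136 ≡ 1 (mod 409) ✓
Therefore the multiplicative order of 119 modulo 409 is 136.

136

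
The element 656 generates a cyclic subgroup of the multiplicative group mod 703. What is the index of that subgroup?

36

Since 656 ∈ (Z/703Z)^×, its order divides φ(703) = φ(19·37) = (19−1)·(37−1) = 18·36 = 648 = 2^3 · 3^4.
Divisors of 648: 1, 2, 3, 4, 6, 8, 9, 12, 18, 24, 27, 36, 54, 72, 81, 108, 162, 216, 324, 648.
Evaluate successive powers at the divisors of 648:
656^1 ≡ 656 (mod 703)
656^2 ≡ 100 (mod 703)
656^3 ≡ 221 (mod 703)
656^4 ≡ 158 (mod 703)
656^6 ≡ 334 (mod 703)
656^8 ≡ 359 (mod 703)
656^9 ≡ 702 (mod 703)
656^12 ≡ 482 (mod 703)
656^18 ≡ 1 (mod 703) ✓
Thus |⟨656⟩| = ord(656) = 18.
Index = |(Z/703Z)^×| / |⟨656⟩| = 648 / 18 = 36.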